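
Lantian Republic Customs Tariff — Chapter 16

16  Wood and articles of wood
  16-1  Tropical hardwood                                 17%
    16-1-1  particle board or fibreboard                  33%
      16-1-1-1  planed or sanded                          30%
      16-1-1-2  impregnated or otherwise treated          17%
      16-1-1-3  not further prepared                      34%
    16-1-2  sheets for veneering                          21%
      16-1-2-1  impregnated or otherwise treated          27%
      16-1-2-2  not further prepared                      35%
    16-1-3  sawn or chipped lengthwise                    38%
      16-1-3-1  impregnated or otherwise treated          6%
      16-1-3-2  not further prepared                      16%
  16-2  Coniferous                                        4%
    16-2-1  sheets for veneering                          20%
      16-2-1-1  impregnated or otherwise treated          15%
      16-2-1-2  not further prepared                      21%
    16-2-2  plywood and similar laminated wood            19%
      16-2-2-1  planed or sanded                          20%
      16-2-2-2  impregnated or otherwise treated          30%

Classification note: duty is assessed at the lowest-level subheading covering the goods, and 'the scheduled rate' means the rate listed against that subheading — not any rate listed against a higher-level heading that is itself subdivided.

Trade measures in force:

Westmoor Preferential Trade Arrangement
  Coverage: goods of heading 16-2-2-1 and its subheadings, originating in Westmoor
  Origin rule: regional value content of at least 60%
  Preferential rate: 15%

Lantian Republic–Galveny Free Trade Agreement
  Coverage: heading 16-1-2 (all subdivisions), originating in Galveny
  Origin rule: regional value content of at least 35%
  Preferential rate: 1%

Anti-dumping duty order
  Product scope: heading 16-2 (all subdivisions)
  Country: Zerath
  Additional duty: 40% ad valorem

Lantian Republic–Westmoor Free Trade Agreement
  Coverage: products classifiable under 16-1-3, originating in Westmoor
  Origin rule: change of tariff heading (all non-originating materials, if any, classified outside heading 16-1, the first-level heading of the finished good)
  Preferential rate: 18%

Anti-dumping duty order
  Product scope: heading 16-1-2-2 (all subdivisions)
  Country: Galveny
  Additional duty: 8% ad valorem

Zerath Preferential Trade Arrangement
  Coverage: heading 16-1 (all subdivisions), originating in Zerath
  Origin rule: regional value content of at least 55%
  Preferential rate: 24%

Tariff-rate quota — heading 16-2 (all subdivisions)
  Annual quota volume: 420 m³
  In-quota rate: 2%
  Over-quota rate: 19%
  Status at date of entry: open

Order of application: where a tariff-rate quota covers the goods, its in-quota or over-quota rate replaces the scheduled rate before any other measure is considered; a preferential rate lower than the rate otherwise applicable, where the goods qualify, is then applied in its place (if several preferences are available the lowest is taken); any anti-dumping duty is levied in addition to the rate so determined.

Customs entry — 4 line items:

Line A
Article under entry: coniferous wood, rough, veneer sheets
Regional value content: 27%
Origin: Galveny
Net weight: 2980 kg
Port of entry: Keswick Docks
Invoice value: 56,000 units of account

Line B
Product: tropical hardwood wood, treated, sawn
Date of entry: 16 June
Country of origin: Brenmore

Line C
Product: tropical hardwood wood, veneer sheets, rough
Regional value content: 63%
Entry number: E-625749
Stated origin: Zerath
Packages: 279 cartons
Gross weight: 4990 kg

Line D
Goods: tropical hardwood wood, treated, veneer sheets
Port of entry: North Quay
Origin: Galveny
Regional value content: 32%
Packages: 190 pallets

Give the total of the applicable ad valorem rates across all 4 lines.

Line A: coniferous → 16-2; veneer sheets → 16-2-1; rough → 16-2-1-2. Scheduled 21%. quota on 16-2 open → in-quota 2%; Galveny agreement on 16-1-2: 16-2-1-2 not covered. → 2%.
Line B: tropical hardwood → 16-1; sawn → 16-1-3; treated → 16-1-3-1. Scheduled 6%. No special measure applies. → 6%.
Line C: tropical hardwood → 16-1; veneer sheets → 16-1-2; rough → 16-1-2-2. Scheduled 35%. Zerath agreement on 16-1: RVC ≥ 55% → 24% available; preferential 24%. → 24%.
Line D: tropical hardwood → 16-1; veneer sheets → 16-1-2; treated → 16-1-2-1. Scheduled 27%. Galveny agreement on 16-1-2: RVC < 35%. → 27%.
Sum: 2% + 6% + 24% + 27% = 59%.

59%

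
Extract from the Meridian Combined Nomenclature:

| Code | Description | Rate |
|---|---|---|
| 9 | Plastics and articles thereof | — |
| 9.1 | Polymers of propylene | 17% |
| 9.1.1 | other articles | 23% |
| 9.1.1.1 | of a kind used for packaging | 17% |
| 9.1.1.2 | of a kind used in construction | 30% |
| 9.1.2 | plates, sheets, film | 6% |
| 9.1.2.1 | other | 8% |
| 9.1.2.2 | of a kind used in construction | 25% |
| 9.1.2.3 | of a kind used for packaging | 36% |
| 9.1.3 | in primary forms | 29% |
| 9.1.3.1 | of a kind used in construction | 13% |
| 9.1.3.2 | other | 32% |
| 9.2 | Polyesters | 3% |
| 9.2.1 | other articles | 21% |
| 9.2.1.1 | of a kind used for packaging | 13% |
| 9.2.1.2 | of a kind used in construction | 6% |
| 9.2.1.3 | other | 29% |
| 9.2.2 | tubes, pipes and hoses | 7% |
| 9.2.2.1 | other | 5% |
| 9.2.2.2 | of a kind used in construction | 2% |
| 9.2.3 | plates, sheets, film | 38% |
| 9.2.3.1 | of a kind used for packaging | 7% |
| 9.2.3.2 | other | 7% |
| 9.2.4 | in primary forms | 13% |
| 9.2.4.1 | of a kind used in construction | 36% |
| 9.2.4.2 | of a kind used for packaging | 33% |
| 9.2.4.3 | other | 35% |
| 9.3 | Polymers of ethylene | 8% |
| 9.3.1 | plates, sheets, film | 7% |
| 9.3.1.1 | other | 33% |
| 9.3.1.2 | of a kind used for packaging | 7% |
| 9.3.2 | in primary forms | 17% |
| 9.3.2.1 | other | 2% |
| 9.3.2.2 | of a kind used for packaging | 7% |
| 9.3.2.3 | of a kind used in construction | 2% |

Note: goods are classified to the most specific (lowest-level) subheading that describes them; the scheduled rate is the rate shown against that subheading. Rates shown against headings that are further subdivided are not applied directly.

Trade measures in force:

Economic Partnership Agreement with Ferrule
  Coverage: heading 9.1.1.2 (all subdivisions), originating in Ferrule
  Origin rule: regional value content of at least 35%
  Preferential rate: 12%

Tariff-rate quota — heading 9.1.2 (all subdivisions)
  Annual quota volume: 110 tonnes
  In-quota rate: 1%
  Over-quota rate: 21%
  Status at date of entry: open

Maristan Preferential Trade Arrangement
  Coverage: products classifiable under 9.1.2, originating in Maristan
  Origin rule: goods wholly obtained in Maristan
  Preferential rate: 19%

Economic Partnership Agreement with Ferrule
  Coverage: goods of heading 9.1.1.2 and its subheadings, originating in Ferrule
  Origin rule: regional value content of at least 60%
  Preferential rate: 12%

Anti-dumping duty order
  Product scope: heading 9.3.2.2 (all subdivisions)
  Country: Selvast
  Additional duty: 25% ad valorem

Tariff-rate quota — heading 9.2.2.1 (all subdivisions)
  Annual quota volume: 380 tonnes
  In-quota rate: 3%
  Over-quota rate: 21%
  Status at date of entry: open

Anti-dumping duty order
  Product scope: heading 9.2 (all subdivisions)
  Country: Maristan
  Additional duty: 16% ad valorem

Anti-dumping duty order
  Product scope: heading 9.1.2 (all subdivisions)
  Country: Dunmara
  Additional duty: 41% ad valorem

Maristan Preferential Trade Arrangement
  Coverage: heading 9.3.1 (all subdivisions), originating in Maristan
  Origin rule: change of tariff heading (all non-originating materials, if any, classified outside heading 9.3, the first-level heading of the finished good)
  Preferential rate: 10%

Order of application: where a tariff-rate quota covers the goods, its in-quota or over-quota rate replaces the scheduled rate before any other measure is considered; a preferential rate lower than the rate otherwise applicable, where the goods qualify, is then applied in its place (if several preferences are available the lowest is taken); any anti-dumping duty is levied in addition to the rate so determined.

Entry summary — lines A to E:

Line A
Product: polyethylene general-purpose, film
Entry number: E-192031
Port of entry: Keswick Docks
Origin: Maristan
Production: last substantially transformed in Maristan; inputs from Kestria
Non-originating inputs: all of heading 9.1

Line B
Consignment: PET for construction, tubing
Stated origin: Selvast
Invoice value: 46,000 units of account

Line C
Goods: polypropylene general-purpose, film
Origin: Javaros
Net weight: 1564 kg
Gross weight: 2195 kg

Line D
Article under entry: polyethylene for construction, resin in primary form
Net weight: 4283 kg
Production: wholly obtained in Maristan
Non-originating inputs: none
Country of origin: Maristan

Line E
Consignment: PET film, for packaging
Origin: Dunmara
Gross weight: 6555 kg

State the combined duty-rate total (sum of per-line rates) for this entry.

Line A: polyethylene → 9.3; film → 9.3.1; general-purpose → 9.3.1.1. Scheduled 33%. Maristan agreement on 9.1.2: 9.3.1.1 not covered; Maristan agreement on 9.3.1: CTH met → 10% available; preferential 10%. → 10%.
Line B: PET → 9.2; tubing → 9.2.2; for construction → 9.2.2.2. Scheduled 2%. No special measure applies. → 2%.
Line C: polypropylene → 9.1; film → 9.1.2; general-purpose → 9.1.2.1. Scheduled 8%. quota on 9.1.2 open → in-quota 1%. → 1%.
Line D: polyethylene → 9.3; resin in primary form → 9.3.2; for construction → 9.3.2.3. Scheduled 2%. Maristan agreement on 9.1.2: 9.3.2.3 not covered; Maristan agreement on 9.3.1: 9.3.2.3 not covered. → 2%.
Line E: PET → 9.2; film → 9.2.3; for packaging → 9.2.3.1. Scheduled 7%. No special measure applies. → 7%.
Sum: 10% + 2% + 1% + 2% + 7% = 22%.

22%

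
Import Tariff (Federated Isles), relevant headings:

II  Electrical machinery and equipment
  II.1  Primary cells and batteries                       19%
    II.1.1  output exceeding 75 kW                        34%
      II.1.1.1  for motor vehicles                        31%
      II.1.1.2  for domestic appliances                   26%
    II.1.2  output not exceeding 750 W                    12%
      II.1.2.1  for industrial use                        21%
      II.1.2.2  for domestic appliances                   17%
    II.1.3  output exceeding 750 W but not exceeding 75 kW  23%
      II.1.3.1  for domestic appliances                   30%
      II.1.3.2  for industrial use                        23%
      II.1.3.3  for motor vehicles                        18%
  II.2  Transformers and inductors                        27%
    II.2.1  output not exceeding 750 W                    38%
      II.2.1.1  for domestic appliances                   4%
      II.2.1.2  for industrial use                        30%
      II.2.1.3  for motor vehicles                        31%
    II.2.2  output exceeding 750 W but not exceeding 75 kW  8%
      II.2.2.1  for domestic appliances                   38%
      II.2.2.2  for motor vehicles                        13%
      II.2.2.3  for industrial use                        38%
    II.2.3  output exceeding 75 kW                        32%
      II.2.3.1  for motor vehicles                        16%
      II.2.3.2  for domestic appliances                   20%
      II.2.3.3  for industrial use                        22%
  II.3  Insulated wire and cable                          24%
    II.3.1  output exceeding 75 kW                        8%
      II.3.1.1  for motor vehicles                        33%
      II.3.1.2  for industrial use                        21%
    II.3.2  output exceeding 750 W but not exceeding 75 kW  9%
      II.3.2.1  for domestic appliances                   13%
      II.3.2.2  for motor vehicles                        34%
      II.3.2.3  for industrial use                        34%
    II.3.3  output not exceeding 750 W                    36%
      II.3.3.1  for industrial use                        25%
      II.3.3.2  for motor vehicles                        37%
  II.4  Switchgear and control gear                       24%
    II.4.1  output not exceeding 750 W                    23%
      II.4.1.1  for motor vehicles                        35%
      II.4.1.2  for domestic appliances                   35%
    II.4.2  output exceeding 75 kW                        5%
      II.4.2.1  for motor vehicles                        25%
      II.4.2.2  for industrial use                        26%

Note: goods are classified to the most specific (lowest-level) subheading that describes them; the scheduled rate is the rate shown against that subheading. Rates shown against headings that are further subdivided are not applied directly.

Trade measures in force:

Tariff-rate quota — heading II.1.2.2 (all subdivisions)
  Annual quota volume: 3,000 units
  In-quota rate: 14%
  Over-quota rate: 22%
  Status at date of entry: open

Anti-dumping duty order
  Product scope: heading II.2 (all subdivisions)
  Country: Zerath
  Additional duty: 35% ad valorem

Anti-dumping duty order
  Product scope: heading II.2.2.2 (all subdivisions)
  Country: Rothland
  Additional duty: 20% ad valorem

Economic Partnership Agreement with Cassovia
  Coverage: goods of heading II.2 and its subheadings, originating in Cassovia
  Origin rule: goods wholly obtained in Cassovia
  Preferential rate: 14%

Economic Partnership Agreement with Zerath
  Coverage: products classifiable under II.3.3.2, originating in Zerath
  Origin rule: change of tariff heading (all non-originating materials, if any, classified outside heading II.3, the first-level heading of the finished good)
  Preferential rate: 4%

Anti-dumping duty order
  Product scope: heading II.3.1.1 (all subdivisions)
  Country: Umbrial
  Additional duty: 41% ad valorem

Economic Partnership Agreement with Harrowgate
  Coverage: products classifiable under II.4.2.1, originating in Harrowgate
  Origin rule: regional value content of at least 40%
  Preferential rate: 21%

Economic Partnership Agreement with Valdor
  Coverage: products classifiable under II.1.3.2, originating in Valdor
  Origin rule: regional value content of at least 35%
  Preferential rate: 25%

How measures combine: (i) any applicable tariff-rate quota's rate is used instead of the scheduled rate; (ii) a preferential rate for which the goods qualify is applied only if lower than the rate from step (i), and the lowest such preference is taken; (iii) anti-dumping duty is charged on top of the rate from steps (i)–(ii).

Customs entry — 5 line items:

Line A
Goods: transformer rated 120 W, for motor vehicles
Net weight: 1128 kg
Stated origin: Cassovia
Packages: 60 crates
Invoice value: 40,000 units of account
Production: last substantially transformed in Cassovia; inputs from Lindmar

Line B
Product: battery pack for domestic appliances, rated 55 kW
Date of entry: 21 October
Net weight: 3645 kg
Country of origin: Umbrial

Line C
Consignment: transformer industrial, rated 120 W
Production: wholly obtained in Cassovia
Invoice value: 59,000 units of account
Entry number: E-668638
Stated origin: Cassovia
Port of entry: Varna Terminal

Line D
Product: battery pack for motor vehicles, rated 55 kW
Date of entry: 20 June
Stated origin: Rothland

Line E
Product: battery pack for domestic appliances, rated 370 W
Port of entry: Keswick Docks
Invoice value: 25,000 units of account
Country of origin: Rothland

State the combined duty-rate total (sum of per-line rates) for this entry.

Line A: transformer → II.2; rated 120 W → II.2.1; for motor vehicles → II.2.1.3. Scheduled 31%. Cassovia agreement on II.2: not wholly obtained. → 31%.
Line B: battery pack → II.1; rated 55 kW → II.1.3; for domestic appliances → II.1.3.1. Scheduled 30%. No special measure applies. → 30%.
Line C: transformer → II.2; rated 120 W → II.2.1; industrial → II.2.1.2. Scheduled 30%. Cassovia agreement on II.2: wholly obtained → 14% available; preferential 14%. → 14%.
Line D: battery pack → II.1; rated 55 kW → II.1.3; for motor vehicles → II.1.3.3. Scheduled 18%. No special measure applies. → 18%.
Line E: battery pack → II.1; rated 370 W → II.1.2; for domestic appliances → II.1.2.2. Scheduled 17%. quota on II.1.2.2 open → in-quota 14%. → 14%.
Sum: 31% + 30% + 14% + 18% + 14% = 107%.

107%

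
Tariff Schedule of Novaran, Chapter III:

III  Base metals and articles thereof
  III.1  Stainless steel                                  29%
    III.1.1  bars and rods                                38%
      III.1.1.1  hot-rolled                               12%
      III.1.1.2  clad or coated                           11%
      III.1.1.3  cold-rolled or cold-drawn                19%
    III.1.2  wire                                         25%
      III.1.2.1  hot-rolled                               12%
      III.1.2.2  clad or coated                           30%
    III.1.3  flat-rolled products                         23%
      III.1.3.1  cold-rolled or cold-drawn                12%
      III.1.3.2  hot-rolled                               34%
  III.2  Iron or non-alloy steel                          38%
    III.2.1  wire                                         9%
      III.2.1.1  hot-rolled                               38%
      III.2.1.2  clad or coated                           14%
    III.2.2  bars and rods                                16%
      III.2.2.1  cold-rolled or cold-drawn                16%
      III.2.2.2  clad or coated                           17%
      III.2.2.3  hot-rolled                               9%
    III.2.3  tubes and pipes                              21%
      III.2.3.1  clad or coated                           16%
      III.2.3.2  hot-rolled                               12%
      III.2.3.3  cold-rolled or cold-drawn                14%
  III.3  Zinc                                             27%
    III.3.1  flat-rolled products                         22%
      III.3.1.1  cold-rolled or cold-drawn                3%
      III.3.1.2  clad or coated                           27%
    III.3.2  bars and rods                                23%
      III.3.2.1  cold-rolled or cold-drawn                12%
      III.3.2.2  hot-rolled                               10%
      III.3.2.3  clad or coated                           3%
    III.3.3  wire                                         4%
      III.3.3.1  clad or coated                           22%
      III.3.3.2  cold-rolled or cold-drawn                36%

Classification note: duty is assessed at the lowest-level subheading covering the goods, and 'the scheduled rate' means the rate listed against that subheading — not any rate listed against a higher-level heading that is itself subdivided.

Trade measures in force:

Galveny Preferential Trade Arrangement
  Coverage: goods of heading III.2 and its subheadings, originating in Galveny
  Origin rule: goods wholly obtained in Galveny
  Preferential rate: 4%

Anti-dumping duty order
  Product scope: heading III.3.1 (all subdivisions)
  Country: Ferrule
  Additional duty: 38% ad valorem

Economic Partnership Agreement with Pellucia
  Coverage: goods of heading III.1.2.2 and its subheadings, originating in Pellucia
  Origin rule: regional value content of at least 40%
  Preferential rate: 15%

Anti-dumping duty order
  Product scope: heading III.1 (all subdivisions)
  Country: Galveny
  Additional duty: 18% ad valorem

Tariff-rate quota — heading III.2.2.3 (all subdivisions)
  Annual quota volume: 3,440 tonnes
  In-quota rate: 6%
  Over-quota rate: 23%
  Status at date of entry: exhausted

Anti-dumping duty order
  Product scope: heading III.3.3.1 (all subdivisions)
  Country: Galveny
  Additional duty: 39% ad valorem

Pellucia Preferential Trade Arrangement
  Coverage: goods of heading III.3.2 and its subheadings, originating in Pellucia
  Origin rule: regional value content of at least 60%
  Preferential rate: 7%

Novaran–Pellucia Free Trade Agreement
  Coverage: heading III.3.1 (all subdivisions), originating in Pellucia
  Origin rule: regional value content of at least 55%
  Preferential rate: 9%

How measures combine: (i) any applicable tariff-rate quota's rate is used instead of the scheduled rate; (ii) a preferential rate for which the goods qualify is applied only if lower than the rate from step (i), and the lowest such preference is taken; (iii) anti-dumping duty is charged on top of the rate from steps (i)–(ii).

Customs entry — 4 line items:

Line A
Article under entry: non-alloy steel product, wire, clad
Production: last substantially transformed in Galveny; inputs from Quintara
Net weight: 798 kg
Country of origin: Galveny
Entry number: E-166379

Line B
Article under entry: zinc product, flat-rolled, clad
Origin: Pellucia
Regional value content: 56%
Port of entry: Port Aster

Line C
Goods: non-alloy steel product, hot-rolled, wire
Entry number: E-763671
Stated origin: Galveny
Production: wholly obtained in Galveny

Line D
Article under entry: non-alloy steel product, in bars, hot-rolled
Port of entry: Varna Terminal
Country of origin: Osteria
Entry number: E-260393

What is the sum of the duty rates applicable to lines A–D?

Line A: non-alloy steel → III.2; wire → III.2.1; clad → III.2.1.2. Scheduled 14%. Galveny agreement on III.2: not wholly obtained. → 14%.
Line B: zinc → III.3; flat-rolled → III.3.1; clad → III.3.1.2. Scheduled 27%. Pellucia agreement on III.1.2.2: III.3.1.2 not covered; Pellucia agreement on III.3.2: III.3.1.2 not covered; Pellucia agreement on III.3.1: RVC ≥ 55% → 9% available; preferential 9%. → 9%.
Line C: non-alloy steel → III.2; wire → III.2.1; hot-rolled → III.2.1.1. Scheduled 38%. Galveny agreement on III.2: wholly obtained → 4% available; preferential 4%. → 4%.
Line D: non-alloy steel → III.2; in bars → III.2.2; hot-rolled → III.2.2.3. Scheduled 9%. quota on III.2.2.3 exhausted → over-quota 23%. → 23%.
Sum: 14% + 9% + 4% + 23% = 50%.

50%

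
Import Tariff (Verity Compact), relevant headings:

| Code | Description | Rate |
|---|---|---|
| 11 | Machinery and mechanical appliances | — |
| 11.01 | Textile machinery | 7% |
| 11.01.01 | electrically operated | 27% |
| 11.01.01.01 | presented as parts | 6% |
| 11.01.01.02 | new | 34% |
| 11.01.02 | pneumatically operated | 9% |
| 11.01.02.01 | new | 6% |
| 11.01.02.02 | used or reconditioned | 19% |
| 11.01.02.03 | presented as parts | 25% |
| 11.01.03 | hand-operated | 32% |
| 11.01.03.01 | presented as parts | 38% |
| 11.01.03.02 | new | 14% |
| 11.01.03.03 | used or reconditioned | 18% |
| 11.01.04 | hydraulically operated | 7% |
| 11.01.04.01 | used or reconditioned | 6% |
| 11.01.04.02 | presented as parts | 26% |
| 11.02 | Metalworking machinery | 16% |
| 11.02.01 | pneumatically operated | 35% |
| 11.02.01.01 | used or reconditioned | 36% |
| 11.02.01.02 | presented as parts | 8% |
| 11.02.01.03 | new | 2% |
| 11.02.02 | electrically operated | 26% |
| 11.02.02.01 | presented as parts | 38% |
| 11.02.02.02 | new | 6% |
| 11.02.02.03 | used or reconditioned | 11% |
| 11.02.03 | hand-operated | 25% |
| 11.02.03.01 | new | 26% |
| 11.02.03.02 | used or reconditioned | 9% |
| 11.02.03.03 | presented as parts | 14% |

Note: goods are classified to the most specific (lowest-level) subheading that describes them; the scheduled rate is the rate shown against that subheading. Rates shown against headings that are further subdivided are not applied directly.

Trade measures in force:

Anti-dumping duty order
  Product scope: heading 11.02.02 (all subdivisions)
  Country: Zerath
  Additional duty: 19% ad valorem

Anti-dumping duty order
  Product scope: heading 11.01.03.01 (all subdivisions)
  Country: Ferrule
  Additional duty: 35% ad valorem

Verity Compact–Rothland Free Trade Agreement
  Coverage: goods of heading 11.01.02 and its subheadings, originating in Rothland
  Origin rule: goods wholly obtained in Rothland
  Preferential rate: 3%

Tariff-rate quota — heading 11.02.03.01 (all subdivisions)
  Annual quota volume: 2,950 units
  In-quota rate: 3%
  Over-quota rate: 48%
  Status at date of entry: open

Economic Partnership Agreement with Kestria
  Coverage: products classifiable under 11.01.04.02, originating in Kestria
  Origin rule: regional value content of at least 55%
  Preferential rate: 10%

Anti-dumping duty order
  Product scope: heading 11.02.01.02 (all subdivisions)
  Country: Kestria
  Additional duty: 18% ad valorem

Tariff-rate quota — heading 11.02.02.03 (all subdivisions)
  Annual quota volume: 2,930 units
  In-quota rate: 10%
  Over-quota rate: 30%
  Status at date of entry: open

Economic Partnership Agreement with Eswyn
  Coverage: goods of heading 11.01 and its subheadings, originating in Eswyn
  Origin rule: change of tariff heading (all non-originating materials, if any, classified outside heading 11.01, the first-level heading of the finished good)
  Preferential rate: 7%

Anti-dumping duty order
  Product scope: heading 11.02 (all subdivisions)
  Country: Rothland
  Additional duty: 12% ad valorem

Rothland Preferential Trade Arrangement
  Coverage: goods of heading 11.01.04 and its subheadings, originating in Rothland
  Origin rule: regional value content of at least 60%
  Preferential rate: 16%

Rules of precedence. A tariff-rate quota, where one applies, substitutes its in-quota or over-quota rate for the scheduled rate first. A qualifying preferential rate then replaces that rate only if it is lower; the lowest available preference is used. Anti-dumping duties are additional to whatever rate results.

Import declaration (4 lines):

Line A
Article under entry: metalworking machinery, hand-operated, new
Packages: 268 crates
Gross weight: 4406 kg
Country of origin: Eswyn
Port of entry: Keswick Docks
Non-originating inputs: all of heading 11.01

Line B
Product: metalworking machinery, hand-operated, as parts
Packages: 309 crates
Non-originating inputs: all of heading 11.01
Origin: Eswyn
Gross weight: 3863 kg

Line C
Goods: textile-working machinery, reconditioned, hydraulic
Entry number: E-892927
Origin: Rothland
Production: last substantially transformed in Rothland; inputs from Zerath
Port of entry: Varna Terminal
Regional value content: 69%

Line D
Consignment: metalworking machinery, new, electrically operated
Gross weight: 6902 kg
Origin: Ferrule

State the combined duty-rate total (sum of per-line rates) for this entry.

29%

Line A: metalworking → 11.02; hand-operated → 11.02.03; new → 11.02.03.01. Scheduled 26%. quota on 11.02.03.01 open → in-quota 3%; Eswyn agreement on 11.01: 11.02.03.01 not covered. → 3%.
Line B: metalworking → 11.02; hand-operated → 11.02.03; as parts → 11.02.03.03. Scheduled 14%. Eswyn agreement on 11.01: 11.02.03.03 not covered. → 14%.
Line C: textile-working → 11.01; hydraulic → 11.01.04; reconditioned → 11.01.04.01. Scheduled 6%. Rothland agreement on 11.01.02: 11.01.04.01 not covered; Rothland agreement on 11.01.04: RVC ≥ 60% → 16% available; preference 16% not lower than 6% → no reduction. → 6%.
Line D: metalworking → 11.02; electrically operated → 11.02.02; new → 11.02.02.02. Scheduled 6%. No special measure applies. → 6%.
Sum: 3% + 14% + 6% + 6% = 29%.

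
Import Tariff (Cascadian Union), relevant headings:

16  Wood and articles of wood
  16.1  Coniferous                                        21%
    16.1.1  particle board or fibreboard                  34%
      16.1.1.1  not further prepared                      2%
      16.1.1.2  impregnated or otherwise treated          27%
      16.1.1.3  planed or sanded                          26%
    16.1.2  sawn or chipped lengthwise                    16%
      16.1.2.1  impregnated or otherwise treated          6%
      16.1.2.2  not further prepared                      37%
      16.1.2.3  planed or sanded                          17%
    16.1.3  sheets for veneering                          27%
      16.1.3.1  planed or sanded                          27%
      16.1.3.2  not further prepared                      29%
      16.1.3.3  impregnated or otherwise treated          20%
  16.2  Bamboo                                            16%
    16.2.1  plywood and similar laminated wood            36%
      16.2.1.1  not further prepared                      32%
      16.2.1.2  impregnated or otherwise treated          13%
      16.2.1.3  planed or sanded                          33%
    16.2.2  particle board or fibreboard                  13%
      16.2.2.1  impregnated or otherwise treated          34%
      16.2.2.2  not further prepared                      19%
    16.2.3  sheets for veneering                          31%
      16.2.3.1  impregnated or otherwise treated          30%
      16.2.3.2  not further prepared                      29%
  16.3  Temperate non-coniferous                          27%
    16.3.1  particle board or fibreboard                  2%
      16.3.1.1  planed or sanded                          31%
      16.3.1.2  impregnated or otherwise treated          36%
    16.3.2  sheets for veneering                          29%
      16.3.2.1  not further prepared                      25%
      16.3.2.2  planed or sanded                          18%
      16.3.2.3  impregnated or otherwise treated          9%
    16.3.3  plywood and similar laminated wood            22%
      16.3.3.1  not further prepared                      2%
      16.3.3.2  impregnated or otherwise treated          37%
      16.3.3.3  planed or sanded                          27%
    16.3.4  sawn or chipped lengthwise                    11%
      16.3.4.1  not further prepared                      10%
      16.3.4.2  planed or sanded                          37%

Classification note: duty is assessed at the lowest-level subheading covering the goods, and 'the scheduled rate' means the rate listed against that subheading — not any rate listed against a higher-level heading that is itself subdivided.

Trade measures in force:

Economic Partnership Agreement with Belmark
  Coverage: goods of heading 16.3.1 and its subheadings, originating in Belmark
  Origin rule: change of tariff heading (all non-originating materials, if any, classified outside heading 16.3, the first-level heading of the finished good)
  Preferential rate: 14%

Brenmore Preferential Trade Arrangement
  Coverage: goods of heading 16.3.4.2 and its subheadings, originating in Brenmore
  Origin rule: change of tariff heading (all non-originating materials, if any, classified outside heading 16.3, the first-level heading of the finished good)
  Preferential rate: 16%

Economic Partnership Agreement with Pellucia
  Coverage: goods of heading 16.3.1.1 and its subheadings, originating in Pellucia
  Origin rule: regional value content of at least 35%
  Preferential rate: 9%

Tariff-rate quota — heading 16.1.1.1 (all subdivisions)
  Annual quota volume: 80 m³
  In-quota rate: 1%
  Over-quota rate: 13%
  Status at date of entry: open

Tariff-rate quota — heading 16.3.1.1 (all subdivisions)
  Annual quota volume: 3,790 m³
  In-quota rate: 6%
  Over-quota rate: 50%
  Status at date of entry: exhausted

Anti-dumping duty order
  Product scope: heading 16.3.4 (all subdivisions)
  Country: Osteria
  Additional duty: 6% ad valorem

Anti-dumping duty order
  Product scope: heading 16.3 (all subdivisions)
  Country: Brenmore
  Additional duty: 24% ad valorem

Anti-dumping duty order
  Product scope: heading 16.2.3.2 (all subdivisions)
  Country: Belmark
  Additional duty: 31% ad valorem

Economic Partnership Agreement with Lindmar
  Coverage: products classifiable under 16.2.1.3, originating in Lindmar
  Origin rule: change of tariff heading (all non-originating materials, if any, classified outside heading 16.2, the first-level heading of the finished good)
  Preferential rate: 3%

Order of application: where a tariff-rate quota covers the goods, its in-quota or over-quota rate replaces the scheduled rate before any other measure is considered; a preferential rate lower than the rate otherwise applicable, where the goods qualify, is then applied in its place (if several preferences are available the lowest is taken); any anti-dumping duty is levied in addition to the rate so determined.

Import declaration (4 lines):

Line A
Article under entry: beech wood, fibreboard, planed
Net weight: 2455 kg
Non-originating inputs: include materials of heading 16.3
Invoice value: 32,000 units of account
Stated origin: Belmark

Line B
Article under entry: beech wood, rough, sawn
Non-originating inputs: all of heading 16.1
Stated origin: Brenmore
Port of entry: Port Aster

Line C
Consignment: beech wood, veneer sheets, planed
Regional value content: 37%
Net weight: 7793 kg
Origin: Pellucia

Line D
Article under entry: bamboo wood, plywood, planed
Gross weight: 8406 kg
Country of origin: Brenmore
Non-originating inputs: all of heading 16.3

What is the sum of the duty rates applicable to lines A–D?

135%

Line A: beech → 16.3; fibreboard → 16.3.1; planed → 16.3.1.1. Scheduled 31%. quota on 16.3.1.1 exhausted → over-quota 50%; Belmark agreement on 16.3.1: CTH not met. → 50%.
Line B: beech → 16.3; sawn → 16.3.4; rough → 16.3.4.1. Scheduled 10%. Brenmore agreement on 16.3.4.2: 16.3.4.1 not covered; anti-dumping (Brenmore, 16.3): +24%; total 10% + 24% = 34%. → 34%.
Line C: beech → 16.3; veneer sheets → 16.3.2; planed → 16.3.2.2. Scheduled 18%. Pellucia agreement on 16.3.1.1: 16.3.2.2 not covered. → 18%.
Line D: bamboo → 16.2; plywood → 16.2.1; planed → 16.2.1.3. Scheduled 33%. Brenmore agreement on 16.3.4.2: 16.2.1.3 not covered. → 33%.
Sum: 50% + 34% + 18% + 33% = 135%.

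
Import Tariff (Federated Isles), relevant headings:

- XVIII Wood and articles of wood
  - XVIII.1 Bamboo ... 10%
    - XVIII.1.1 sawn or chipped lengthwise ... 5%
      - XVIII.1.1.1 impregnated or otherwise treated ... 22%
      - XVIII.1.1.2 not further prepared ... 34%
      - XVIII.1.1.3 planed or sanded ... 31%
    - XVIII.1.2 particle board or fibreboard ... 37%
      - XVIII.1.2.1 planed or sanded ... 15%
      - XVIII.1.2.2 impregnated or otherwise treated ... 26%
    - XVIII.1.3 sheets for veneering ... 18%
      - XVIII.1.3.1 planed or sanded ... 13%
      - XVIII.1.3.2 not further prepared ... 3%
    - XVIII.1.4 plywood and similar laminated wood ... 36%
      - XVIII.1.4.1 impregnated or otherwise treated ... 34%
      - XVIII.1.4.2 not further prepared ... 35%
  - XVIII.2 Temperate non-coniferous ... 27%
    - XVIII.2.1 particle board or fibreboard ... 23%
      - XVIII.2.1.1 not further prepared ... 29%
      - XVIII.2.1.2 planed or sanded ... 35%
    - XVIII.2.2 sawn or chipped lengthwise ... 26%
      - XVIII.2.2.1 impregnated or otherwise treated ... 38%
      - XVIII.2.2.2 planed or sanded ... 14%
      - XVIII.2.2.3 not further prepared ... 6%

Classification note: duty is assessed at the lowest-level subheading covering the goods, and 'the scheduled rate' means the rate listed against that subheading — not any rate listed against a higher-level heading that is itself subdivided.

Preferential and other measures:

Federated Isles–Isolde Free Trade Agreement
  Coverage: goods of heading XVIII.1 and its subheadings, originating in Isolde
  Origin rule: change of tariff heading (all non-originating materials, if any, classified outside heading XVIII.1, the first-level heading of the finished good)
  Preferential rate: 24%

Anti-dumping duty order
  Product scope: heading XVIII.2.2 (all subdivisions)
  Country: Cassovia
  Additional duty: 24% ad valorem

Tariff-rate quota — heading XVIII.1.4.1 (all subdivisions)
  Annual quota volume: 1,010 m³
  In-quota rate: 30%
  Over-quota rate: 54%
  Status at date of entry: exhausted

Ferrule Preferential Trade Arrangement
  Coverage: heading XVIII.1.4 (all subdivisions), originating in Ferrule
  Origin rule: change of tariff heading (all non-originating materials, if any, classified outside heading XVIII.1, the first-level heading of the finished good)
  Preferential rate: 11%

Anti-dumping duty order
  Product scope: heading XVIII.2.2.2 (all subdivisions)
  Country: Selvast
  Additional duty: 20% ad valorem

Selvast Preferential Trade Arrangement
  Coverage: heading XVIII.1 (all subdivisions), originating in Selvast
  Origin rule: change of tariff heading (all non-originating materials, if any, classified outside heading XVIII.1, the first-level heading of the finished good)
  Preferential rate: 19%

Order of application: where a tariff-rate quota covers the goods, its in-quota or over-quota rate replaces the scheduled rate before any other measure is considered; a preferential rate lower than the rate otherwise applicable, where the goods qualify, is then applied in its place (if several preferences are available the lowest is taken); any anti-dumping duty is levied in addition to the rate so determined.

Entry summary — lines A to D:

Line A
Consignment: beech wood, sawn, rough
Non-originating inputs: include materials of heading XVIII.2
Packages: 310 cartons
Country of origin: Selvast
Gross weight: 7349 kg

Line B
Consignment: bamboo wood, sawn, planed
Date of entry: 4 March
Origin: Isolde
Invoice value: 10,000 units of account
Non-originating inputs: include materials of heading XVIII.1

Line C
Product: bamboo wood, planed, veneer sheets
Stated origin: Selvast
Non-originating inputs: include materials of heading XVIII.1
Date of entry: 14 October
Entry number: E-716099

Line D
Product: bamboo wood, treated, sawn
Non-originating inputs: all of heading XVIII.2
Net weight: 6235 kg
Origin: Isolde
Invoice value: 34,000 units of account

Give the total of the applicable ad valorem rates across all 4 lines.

72%

Line A: beech → XVIII.2; sawn → XVIII.2.2; rough → XVIII.2.2.3. Scheduled 6%. Selvast agreement on XVIII.1: XVIII.2.2.3 not covered. → 6%.
Line B: bamboo → XVIII.1; sawn → XVIII.1.1; planed → XVIII.1.1.3. Scheduled 31%. Isolde agreement on XVIII.1: CTH not met. → 31%.
Line C: bamboo → XVIII.1; veneer sheets → XVIII.1.3; planed → XVIII.1.3.1. Scheduled 13%. Selvast agreement on XVIII.1: CTH not met. → 13%.
Line D: bamboo → XVIII.1; sawn → XVIII.1.1; treated → XVIII.1.1.1. Scheduled 22%. Isolde agreement on XVIII.1: CTH met → 24% available; preference 24% not lower than 22% → no reduction. → 22%.
Sum: 6% + 31% + 13% + 22% = 72%.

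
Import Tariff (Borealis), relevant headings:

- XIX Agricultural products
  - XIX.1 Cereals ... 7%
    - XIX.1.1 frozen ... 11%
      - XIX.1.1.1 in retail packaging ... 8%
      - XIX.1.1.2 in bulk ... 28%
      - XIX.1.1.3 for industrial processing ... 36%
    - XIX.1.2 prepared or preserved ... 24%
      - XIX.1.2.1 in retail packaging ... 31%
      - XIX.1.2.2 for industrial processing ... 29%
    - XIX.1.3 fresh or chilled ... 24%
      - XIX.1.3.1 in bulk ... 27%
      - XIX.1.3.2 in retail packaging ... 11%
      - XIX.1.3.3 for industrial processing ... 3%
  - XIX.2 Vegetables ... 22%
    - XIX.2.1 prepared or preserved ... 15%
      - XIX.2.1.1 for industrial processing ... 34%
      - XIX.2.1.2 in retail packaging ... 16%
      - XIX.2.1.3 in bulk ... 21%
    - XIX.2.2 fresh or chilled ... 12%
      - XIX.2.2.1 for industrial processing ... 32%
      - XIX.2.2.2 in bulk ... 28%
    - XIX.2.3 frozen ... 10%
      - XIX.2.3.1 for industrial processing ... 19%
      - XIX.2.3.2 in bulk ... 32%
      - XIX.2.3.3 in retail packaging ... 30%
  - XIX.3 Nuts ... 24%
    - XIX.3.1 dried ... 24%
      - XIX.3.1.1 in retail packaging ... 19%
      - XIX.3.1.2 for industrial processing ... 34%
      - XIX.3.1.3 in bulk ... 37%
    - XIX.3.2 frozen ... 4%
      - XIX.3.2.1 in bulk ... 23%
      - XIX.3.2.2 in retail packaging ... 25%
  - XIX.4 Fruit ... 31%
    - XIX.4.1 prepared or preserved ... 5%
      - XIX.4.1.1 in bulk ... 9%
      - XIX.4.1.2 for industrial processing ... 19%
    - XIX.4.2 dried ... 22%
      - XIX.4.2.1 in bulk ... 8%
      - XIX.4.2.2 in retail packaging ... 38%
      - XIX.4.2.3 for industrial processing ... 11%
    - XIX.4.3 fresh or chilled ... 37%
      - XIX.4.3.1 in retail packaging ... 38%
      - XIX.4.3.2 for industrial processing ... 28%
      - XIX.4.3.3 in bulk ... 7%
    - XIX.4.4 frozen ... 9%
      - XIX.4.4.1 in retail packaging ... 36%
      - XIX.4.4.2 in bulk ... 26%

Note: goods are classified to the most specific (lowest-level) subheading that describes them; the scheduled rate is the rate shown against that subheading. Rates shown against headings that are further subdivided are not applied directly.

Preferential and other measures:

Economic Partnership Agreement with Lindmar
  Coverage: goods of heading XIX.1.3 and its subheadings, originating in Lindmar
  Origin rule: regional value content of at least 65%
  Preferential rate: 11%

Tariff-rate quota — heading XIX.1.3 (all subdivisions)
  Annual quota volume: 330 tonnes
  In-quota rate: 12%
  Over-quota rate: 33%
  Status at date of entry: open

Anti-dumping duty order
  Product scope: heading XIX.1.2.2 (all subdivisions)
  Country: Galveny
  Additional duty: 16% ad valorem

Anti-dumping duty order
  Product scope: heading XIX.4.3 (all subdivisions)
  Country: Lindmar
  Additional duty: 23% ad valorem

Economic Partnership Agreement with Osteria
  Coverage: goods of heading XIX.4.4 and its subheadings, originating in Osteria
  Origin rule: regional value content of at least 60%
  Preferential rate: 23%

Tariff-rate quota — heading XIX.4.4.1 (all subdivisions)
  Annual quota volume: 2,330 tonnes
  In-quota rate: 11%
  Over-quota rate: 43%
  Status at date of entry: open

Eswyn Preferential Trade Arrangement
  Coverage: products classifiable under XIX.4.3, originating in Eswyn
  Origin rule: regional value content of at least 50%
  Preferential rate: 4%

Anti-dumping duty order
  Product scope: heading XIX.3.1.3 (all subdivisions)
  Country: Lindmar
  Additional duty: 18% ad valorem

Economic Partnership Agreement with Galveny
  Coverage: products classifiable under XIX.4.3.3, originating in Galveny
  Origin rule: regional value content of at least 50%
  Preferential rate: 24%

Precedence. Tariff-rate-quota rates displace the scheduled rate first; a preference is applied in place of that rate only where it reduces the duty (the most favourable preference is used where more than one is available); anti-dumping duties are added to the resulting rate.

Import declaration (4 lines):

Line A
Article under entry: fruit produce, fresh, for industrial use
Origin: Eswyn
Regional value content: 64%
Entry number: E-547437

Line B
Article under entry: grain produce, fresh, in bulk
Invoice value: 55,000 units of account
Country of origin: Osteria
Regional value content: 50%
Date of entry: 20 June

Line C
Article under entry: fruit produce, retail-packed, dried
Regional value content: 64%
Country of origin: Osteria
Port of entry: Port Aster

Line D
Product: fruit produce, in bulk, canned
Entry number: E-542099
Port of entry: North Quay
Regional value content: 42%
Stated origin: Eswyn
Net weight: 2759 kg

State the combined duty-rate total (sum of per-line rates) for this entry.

Line A: fruit → XIX.4; fresh → XIX.4.3; for industrial use → XIX.4.3.2. Scheduled 28%. Eswyn agreement on XIX.4.3: RVC ≥ 50% → 4% available; preferential 4%. → 4%.
Line B: grain → XIX.1; fresh → XIX.1.3; in bulk → XIX.1.3.1. Scheduled 27%. quota on XIX.1.3 open → in-quota 12%; Osteria agreement on XIX.4.4: XIX.1.3.1 not covered. → 12%.
Line C: fruit → XIX.4; dried → XIX.4.2; retail-packed → XIX.4.2.2. Scheduled 38%. Osteria agreement on XIX.4.4: XIX.4.2.2 not covered. → 38%.
Line D: fruit → XIX.4; canned → XIX.4.1; in bulk → XIX.4.1.1. Scheduled 9%. Eswyn agreement on XIX.4.3: XIX.4.1.1 not covered. → 9%.
Sum: 4% + 12% + 38% + 9% = 63%.

63%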